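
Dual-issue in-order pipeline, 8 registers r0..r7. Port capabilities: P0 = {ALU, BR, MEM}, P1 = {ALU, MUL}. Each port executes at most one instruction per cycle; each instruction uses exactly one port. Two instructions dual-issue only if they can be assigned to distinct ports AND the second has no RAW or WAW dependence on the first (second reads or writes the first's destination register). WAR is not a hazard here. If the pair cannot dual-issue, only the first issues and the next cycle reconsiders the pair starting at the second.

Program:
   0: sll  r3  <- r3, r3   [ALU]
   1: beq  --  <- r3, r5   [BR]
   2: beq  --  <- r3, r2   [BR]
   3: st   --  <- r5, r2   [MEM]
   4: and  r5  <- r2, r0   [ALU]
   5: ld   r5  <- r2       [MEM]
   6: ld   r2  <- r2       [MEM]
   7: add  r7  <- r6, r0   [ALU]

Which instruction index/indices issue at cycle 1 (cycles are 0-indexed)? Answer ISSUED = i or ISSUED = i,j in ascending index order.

#0 head=0: sll.ALU i0 RAW r3
#1 head=1: beq.BR i1 no-port BR/BR
#2 head=2: beq.BR i2 no-port BR/MEM
#3 head=3: st.MEM/and.ALU i3,i4 2-wide
#4 head=5: ld.MEM i5 no-port MEM/MEM
#5 head=6: ld.MEM/add.ALU i6,i7 2-wide

ISSUED = 1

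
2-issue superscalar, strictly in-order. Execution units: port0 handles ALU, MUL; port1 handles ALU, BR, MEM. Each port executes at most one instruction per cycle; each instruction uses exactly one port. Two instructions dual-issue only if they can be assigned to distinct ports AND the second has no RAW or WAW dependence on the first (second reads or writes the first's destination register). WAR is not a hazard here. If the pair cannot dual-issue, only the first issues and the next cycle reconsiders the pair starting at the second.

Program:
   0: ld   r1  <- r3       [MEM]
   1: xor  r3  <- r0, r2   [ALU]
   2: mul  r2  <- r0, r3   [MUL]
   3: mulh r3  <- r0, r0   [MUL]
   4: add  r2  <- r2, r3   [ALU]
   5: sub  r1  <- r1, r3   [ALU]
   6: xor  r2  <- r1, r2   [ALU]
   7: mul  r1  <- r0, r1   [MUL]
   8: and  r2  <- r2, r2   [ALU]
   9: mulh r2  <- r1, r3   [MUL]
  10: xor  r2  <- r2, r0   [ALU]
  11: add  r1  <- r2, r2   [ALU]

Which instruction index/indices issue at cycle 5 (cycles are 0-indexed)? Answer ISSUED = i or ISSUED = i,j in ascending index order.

ISSUED = 8

  cy0 -> i0,i1 (ld+xor) 2-wide
  cy1 -> i2 (mul) no-port MUL/MUL
  cy2 -> i3 (mulh) RAW r3
  cy3 -> i4,i5 (add+sub) 2-wide
  cy4 -> i6,i7 (xor+mul) 2-wide
  cy5 -> i8 (and) WAW r2
  cy6 -> i9 (mulh) RAW+WAW r2
  cy7 -> i10 (xor) RAW r2
  cy8 -> i11 (add) tail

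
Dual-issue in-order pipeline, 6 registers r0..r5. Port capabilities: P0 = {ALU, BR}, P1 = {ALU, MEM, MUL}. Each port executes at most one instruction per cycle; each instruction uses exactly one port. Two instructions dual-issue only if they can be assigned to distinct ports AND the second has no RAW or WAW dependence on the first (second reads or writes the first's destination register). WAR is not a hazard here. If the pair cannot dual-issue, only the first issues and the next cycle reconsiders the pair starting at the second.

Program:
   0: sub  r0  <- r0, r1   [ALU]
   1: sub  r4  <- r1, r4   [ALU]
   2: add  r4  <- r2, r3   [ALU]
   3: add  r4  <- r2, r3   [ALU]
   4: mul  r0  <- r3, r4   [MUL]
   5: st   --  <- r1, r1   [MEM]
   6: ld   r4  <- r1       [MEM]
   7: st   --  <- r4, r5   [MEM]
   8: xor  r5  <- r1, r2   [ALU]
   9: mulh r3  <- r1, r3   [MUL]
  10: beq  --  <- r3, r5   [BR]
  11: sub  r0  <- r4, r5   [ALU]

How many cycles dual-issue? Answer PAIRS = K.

PAIRS = 3

0. sub.ALU sub.ALU @i0,i1  | 2-wide
1. add.ALU @i2  | WAW r4
2. add.ALU @i3  | RAW r4
3. mul.MUL @i4  | no-port MUL/MEM
4. st.MEM @i5  | no-port MEM/MEM
5. ld.MEM @i6  | no-port MEM/MEM
6. st.MEM xor.ALU @i7,i8  | 2-wide
7. mulh.MUL @i9  | RAW r3
8. beq.BR sub.ALU @i10,i11  | 2-wide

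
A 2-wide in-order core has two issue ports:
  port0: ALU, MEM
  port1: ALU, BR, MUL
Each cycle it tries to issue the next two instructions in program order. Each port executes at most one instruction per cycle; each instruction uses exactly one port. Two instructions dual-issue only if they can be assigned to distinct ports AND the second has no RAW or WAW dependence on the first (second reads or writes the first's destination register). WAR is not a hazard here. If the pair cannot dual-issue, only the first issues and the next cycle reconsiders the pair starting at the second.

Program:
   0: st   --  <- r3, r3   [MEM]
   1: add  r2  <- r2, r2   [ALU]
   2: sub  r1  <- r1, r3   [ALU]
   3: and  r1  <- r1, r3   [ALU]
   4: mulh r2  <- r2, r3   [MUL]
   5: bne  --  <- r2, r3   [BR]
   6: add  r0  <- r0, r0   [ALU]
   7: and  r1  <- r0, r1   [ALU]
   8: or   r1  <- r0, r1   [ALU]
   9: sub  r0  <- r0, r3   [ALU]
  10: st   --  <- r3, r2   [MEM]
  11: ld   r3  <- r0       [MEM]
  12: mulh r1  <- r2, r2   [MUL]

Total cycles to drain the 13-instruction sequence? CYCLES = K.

  cy0 -> i0+i1 (st.MEM/add.ALU) dual
  cy1 -> i2 (sub.ALU) RAW+WAW r1
  cy2 -> i3+i4 (and.ALU/mulh.MUL) dual
  cy3 -> i5+i6 (bne.BR/add.ALU) dual
  cy4 -> i7 (and.ALU) RAW+WAW r1
  cy5 -> i8+i9 (or.ALU/sub.ALU) dual
  cy6 -> i10 (st.MEM) no-port MEM/MEM
  cy7 -> i11+i12 (ld.MEM/mulh.MUL) dual

CYCLES = 8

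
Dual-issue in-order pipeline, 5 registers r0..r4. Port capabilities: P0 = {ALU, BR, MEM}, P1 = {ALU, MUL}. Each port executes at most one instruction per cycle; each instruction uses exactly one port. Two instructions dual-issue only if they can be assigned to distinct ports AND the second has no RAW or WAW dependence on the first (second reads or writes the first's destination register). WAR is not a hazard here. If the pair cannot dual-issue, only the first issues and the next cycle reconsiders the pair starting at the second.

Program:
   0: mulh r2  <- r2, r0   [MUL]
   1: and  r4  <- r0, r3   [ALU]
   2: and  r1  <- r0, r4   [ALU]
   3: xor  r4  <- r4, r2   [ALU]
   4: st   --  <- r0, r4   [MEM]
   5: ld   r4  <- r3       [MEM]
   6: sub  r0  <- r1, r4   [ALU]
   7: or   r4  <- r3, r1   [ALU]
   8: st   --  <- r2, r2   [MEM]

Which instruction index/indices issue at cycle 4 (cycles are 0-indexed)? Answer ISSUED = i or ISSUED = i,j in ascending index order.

ISSUED = 6,7

c0: i0,i1 mulh.MUL/and.ALU  pair
c1: i2,i3 and.ALU/xor.ALU  pair
c2: i4 st.MEM  no-port MEM/MEM
c3: i5 ld.MEM  RAW r4
c4: i6,i7 sub.ALU/or.ALU  pair
c5: i8 st.MEM  tail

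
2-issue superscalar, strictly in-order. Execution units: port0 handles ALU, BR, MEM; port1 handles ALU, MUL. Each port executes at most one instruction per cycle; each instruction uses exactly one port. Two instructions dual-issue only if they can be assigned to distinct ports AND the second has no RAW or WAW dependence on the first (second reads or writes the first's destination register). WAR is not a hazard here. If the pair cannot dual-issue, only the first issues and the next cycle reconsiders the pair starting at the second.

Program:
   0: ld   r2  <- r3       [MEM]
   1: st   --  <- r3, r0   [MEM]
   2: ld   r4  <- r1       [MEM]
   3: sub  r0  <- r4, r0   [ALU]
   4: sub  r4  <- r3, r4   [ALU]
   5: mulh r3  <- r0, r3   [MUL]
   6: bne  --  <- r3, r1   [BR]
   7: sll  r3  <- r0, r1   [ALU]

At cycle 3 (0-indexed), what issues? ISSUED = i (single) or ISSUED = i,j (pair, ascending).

[0] i0  ld.MEM  -- no-port MEM/MEM
[1] i1  st.MEM  -- no-port MEM/MEM
[2] i2  ld.MEM  -- RAW r4
[3] i3+i4  sub.ALU sub.ALU  -- 2-wide
[4] i5  mulh.MUL  -- RAW r3
[5] i6+i7  bne.BR sll.ALU  -- 2-wide

ISSUED = 3,4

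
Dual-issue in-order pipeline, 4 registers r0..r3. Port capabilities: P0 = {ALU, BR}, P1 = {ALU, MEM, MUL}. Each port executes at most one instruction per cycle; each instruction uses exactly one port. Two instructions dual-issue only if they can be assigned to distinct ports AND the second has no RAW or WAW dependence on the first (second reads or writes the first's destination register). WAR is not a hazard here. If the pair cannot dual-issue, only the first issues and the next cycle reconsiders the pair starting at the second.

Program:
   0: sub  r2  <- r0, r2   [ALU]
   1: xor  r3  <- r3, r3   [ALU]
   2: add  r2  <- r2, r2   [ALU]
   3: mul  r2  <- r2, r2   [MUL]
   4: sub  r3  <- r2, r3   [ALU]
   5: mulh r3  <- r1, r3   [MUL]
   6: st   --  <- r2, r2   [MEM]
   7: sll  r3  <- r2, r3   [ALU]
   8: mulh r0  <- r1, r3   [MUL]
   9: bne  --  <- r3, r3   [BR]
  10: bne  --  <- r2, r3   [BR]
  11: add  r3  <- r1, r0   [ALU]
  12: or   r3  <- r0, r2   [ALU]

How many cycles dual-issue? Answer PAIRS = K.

PAIRS = 4

[0] i0/i1  sub.ALU/xor.ALU  -- 2-wide
[1] i2  add.ALU  -- RAW+WAW r2
[2] i3  mul.MUL  -- RAW r2
[3] i4  sub.ALU  -- RAW+WAW r3
[4] i5  mulh.MUL  -- no-port MUL/MEM
[5] i6/i7  st.MEM/sll.ALU  -- 2-wide
[6] i8/i9  mulh.MUL/bne.BR  -- 2-wide
[7] i10/i11  bne.BR/add.ALU  -- 2-wide
[8] i12  or.ALU  -- tail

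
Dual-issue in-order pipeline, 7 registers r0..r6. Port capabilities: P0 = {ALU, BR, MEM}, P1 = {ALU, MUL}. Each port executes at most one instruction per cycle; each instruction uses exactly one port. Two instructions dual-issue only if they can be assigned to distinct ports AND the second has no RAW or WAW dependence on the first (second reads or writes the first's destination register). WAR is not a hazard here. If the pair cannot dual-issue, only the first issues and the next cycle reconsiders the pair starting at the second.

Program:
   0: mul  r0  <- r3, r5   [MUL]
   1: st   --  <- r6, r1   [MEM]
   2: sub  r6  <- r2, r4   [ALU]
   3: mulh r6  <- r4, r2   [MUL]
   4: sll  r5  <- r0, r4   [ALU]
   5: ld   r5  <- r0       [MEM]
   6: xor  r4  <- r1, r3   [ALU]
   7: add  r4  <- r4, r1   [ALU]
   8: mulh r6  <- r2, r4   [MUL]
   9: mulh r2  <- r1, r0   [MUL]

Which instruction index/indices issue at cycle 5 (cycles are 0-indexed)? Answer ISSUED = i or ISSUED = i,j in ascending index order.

ISSUED = 8

  cy0 -> i0+i1 (mul+st) pair
  cy1 -> i2 (sub) WAW r6
  cy2 -> i3+i4 (mulh+sll) pair
  cy3 -> i5+i6 (ld+xor) pair
  cy4 -> i7 (add) RAW r4
  cy5 -> i8 (mulh) no-port MUL/MUL
  cy6 -> i9 (mulh) tail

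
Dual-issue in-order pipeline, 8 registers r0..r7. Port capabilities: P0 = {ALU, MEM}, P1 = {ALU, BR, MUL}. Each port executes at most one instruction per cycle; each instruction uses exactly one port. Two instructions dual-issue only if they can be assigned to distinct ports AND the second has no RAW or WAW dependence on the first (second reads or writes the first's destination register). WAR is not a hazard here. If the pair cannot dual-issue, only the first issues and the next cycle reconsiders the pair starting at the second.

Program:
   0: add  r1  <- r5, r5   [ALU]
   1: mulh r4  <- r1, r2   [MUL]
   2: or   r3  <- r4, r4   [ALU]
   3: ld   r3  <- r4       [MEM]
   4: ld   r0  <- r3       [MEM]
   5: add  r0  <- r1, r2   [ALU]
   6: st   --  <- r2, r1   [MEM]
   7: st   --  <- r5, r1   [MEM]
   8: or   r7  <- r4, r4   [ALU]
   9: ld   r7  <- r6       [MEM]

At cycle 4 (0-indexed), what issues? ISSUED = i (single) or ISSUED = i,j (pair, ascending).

t=0 i0:add ; RAW r1
t=1 i1:mulh ; RAW r4
t=2 i2:or ; WAW r3
t=3 i3:ld ; no-port MEM/MEM
t=4 i4:ld ; WAW r0
t=5 i5&i6:add/st ; pair
t=6 i7&i8:st/or ; pair
t=7 i9:ld ; tail

ISSUED = 4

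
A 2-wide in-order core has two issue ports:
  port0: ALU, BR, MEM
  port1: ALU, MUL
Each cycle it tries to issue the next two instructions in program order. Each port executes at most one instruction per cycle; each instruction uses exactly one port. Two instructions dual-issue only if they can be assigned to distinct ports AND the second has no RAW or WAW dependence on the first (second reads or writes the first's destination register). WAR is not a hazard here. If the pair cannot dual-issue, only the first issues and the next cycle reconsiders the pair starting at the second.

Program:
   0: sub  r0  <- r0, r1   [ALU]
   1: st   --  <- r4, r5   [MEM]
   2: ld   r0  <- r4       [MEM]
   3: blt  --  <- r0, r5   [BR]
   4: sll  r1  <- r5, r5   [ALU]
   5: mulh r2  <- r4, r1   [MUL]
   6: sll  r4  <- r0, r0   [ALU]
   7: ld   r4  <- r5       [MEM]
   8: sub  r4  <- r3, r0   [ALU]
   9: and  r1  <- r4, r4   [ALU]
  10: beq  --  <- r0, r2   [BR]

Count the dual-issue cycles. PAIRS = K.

c0: i0,i1 sub/st  dual
c1: i2 ld  no-port MEM/BR
c2: i3,i4 blt/sll  dual
c3: i5,i6 mulh/sll  dual
c4: i7 ld  WAW r4
c5: i8 sub  RAW r4
c6: i9,i10 and/beq  dual

PAIRS = 4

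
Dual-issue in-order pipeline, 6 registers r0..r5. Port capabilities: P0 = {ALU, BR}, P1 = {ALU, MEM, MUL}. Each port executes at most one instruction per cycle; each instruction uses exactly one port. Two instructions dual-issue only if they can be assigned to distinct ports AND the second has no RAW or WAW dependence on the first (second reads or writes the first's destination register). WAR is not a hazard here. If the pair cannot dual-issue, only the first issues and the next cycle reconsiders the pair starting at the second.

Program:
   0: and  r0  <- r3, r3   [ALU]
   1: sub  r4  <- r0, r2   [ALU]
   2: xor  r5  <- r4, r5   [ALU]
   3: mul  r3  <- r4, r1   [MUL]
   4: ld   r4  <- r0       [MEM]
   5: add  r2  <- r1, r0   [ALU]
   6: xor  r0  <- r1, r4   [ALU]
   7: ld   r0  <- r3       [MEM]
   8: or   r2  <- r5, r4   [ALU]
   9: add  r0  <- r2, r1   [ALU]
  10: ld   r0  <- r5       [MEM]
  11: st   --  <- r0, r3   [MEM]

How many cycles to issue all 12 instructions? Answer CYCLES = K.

t=0 i0:and.ALU ; RAW r0
t=1 i1:sub.ALU ; RAW r4
t=2 i2/i3:xor.ALU;mul.MUL ; pair
t=3 i4/i5:ld.MEM;add.ALU ; pair
t=4 i6:xor.ALU ; WAW r0
t=5 i7/i8:ld.MEM;or.ALU ; pair
t=6 i9:add.ALU ; WAW r0
t=7 i10:ld.MEM ; no-port MEM/MEM
t=8 i11:st.MEM ; tail

CYCLES = 9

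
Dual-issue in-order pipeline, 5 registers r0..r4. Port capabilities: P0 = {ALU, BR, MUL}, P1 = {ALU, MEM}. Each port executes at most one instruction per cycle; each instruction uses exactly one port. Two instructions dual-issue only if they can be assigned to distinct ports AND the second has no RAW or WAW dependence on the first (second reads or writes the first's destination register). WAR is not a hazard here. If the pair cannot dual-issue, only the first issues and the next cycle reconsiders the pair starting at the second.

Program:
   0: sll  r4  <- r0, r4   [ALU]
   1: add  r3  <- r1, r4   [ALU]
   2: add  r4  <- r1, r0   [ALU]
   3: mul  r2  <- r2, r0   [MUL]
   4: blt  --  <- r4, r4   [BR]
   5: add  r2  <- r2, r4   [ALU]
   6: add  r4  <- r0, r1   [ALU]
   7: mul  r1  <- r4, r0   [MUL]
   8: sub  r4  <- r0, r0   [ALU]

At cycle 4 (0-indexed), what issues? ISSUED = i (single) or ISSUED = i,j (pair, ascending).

c0: i0 sll  RAW r4
c1: i1,i2 add+add  dual
c2: i3 mul  no-port MUL/BR
c3: i4,i5 blt+add  dual
c4: i6 add  RAW r4
c5: i7,i8 mul+sub  dual

ISSUED = 6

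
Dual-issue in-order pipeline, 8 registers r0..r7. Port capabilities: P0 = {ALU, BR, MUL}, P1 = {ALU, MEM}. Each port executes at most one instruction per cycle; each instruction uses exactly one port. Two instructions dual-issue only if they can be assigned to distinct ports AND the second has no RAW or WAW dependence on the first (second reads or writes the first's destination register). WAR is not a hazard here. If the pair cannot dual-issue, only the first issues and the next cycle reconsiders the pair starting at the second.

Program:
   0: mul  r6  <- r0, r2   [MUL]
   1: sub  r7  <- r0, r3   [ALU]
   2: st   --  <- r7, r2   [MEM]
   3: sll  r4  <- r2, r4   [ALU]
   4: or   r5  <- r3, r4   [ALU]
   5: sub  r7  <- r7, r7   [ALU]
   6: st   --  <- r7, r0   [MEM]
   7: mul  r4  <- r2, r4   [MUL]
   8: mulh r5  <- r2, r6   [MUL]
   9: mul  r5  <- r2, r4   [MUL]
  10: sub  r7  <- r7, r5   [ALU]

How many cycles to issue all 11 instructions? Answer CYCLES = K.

CYCLES = 7

c0: i0+i1 mul.MUL/sub.ALU  2-wide
c1: i2+i3 st.MEM/sll.ALU  2-wide
c2: i4+i5 or.ALU/sub.ALU  2-wide
c3: i6+i7 st.MEM/mul.MUL  2-wide
c4: i8 mulh.MUL  no-port MUL/MUL
c5: i9 mul.MUL  RAW r5
c6: i10 sub.ALU  tail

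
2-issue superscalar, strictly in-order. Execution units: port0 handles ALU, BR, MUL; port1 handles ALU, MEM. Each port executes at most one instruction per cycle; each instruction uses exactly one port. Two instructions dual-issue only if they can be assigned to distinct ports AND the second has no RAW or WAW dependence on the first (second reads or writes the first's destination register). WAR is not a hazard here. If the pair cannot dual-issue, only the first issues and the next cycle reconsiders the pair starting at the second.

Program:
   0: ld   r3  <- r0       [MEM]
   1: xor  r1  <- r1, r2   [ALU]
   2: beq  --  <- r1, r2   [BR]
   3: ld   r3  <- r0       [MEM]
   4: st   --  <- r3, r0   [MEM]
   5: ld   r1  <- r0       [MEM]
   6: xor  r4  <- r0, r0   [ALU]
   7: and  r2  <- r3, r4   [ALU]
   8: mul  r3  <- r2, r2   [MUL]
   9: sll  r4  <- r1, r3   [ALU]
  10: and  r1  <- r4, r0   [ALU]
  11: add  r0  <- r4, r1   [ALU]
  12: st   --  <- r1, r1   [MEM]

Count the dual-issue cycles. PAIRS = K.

0. ld.MEM/xor.ALU @i0&i1  | pair
1. beq.BR/ld.MEM @i2&i3  | pair
2. st.MEM @i4  | no-port MEM/MEM
3. ld.MEM/xor.ALU @i5&i6  | pair
4. and.ALU @i7  | RAW r2
5. mul.MUL @i8  | RAW r3
6. sll.ALU @i9  | RAW r4
7. and.ALU @i10  | RAW r1
8. add.ALU/st.MEM @i11&i12  | pair

PAIRS = 4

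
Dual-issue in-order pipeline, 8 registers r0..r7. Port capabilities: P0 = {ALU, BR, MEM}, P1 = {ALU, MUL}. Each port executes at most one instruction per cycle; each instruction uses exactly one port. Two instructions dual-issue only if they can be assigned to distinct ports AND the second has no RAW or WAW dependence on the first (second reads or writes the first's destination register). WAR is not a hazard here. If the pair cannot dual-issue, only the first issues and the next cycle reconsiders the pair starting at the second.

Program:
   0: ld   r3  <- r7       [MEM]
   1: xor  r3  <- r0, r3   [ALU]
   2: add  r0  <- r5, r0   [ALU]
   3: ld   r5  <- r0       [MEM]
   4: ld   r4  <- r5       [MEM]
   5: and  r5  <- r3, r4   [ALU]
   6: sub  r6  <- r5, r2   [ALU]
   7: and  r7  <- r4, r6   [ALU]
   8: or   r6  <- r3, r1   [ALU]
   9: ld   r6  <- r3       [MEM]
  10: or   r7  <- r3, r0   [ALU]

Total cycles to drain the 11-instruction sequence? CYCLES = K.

0. ld @i0  | RAW+WAW r3
1. xor add @i1&i2  | dual
2. ld @i3  | no-port MEM/MEM
3. ld @i4  | RAW r4
4. and @i5  | RAW r5
5. sub @i6  | RAW r6
6. and or @i7&i8  | dual
7. ld or @i9&i10  | dual

CYCLES = 8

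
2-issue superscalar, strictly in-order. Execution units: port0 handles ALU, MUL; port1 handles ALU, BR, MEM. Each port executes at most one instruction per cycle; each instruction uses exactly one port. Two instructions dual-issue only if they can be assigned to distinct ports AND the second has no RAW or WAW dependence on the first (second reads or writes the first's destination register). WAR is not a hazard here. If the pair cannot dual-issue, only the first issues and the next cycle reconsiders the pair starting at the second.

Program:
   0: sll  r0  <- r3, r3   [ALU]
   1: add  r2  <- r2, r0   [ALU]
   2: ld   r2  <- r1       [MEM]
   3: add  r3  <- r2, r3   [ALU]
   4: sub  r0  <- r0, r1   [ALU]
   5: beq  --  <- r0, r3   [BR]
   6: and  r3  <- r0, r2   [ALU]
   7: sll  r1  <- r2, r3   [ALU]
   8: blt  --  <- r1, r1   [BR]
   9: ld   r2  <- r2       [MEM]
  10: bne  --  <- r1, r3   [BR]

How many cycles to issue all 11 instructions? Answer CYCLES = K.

#0 head=0: sll.ALU i0 RAW r0
#1 head=1: add.ALU i1 WAW r2
#2 head=2: ld.MEM i2 RAW r2
#3 head=3: add.ALU+sub.ALU i3&i4 2-wide
#4 head=5: beq.BR+and.ALU i5&i6 2-wide
#5 head=7: sll.ALU i7 RAW r1
#6 head=8: blt.BR i8 no-port BR/MEM
#7 head=9: ld.MEM i9 no-port MEM/BR
#8 head=10: bne.BR i10 tail

CYCLES = 9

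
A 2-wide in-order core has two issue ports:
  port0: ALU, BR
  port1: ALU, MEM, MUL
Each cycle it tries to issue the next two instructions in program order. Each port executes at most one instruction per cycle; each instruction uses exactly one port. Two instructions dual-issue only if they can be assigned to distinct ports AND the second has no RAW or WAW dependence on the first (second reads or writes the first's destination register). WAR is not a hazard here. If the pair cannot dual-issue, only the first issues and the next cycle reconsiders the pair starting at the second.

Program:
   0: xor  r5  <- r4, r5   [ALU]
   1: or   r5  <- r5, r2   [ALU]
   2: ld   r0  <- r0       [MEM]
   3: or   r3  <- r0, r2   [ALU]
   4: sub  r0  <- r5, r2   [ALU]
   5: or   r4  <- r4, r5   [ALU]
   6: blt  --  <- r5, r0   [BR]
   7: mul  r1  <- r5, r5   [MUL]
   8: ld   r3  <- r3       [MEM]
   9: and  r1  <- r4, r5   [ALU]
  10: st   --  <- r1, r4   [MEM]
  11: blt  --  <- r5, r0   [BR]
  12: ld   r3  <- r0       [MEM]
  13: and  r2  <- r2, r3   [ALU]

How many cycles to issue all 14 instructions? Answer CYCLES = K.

CYCLES = 9

  cy0 -> i0 (xor) RAW+WAW r5
  cy1 -> i1&i2 (or+ld) pair
  cy2 -> i3&i4 (or+sub) pair
  cy3 -> i5&i6 (or+blt) pair
  cy4 -> i7 (mul) no-port MUL/MEM
  cy5 -> i8&i9 (ld+and) pair
  cy6 -> i10&i11 (st+blt) pair
  cy7 -> i12 (ld) RAW r3
  cy8 -> i13 (and) tail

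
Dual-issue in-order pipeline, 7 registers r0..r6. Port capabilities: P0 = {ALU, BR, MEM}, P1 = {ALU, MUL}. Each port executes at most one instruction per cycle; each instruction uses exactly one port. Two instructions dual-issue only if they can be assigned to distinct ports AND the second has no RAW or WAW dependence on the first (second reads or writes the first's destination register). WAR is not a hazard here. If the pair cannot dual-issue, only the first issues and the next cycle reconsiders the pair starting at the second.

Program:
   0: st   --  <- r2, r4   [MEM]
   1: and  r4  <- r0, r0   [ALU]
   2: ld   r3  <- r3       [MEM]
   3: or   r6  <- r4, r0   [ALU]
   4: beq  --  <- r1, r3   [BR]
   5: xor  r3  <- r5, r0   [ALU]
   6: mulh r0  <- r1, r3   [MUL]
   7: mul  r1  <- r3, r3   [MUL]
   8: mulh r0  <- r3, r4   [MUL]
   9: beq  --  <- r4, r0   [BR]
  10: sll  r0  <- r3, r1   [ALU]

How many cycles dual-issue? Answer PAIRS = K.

PAIRS = 4

0. st.MEM+and.ALU @i0+i1  | pair
1. ld.MEM+or.ALU @i2+i3  | pair
2. beq.BR+xor.ALU @i4+i5  | pair
3. mulh.MUL @i6  | no-port MUL/MUL
4. mul.MUL @i7  | no-port MUL/MUL
5. mulh.MUL @i8  | RAW r0
6. beq.BR+sll.ALU @i9+i10  | pair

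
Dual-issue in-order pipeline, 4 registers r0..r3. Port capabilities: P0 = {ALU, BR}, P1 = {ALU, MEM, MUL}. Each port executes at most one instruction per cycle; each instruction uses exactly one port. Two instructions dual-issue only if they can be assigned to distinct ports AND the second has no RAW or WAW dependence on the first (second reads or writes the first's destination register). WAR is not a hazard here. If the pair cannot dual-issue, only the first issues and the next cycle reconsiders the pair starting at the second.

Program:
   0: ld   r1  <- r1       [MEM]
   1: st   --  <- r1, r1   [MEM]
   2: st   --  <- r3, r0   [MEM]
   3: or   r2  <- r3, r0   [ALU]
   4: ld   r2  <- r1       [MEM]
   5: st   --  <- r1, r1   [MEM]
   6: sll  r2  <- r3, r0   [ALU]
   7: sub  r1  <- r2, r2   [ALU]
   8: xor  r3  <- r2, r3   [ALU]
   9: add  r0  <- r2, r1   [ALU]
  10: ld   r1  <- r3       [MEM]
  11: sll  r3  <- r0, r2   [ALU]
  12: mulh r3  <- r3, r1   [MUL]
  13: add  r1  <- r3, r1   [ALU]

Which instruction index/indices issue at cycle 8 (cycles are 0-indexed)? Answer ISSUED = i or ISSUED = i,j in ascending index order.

  cy0 -> i0 (ld) no-port MEM/MEM
  cy1 -> i1 (st) no-port MEM/MEM
  cy2 -> i2&i3 (st;or) 2-wide
  cy3 -> i4 (ld) no-port MEM/MEM
  cy4 -> i5&i6 (st;sll) 2-wide
  cy5 -> i7&i8 (sub;xor) 2-wide
  cy6 -> i9&i10 (add;ld) 2-wide
  cy7 -> i11 (sll) RAW+WAW r3
  cy8 -> i12 (mulh) RAW r3
  cy9 -> i13 (add) tail

ISSUED = 12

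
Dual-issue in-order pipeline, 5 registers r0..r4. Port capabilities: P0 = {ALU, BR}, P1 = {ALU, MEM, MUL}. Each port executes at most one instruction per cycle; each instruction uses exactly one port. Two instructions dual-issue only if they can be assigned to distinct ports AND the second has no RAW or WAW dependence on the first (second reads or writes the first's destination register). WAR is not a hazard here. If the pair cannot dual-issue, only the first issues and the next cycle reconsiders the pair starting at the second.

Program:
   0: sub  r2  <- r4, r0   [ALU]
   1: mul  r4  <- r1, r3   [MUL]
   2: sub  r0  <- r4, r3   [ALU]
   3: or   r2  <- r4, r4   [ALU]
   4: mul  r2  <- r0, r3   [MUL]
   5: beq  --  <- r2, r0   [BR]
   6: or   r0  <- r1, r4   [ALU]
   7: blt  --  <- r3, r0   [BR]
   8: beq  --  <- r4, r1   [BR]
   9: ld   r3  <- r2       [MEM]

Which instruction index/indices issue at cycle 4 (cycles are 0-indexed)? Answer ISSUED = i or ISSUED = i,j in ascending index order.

ISSUED = 7

t=0 i0+i1:sub mul ; 2-wide
t=1 i2+i3:sub or ; 2-wide
t=2 i4:mul ; RAW r2
t=3 i5+i6:beq or ; 2-wide
t=4 i7:blt ; no-port BR/BR
t=5 i8+i9:beq ld ; 2-wide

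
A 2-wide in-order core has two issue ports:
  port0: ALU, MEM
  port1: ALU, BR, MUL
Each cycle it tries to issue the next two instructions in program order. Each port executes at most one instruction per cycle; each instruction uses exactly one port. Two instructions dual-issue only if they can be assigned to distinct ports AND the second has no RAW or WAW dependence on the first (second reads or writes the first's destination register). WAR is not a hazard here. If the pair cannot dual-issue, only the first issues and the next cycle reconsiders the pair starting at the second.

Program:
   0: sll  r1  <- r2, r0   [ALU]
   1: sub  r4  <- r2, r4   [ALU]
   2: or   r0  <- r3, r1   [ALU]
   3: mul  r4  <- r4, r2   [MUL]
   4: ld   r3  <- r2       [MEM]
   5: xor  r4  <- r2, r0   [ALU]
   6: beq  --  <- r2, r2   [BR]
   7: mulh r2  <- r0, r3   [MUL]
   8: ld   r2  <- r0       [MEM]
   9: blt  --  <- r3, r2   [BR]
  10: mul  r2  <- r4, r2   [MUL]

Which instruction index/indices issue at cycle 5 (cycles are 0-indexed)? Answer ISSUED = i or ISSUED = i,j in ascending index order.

ISSUED = 8

t=0 i0,i1:sll.ALU;sub.ALU ; dual
t=1 i2,i3:or.ALU;mul.MUL ; dual
t=2 i4,i5:ld.MEM;xor.ALU ; dual
t=3 i6:beq.BR ; no-port BR/MUL
t=4 i7:mulh.MUL ; WAW r2
t=5 i8:ld.MEM ; RAW r2
t=6 i9:blt.BR ; no-port BR/MUL
t=7 i10:mul.MUL ; tail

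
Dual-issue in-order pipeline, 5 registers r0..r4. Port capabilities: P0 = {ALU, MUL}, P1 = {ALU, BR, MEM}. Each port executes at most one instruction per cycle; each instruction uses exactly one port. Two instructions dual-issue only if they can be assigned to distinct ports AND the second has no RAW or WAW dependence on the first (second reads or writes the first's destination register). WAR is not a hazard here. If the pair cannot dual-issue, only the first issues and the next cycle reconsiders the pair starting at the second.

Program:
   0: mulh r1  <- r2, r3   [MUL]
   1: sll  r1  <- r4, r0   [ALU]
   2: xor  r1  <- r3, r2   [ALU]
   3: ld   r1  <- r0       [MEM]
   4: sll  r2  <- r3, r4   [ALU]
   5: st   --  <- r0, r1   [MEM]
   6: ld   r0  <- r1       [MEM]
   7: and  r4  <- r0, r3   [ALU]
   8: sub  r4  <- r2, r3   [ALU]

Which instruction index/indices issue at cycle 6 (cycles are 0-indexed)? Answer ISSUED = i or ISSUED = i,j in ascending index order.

ISSUED = 7

#0 head=0: mulh i0 WAW r1
#1 head=1: sll i1 WAW r1
#2 head=2: xor i2 WAW r1
#3 head=3: ld;sll i3,i4 dual
#4 head=5: st i5 no-port MEM/MEM
#5 head=6: ld i6 RAW r0
#6 head=7: and i7 WAW r4
#7 head=8: sub i8 tail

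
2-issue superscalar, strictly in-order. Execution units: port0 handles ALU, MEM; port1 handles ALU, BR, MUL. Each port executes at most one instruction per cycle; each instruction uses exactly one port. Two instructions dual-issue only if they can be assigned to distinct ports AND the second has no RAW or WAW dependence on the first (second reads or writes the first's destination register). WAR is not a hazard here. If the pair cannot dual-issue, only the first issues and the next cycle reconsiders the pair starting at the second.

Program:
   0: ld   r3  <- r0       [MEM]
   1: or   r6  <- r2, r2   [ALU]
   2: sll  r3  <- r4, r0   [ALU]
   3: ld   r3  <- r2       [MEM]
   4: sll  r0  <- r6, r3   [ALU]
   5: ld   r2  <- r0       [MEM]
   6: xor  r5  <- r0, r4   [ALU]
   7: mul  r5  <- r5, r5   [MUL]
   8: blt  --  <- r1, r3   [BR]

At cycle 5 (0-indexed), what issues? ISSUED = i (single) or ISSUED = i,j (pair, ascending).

ISSUED = 7

#0 head=0: ld.MEM or.ALU i0/i1 pair
#1 head=2: sll.ALU i2 WAW r3
#2 head=3: ld.MEM i3 RAW r3
#3 head=4: sll.ALU i4 RAW r0
#4 head=5: ld.MEM xor.ALU i5/i6 pair
#5 head=7: mul.MUL i7 no-port MUL/BR
#6 head=8: blt.BR i8 tail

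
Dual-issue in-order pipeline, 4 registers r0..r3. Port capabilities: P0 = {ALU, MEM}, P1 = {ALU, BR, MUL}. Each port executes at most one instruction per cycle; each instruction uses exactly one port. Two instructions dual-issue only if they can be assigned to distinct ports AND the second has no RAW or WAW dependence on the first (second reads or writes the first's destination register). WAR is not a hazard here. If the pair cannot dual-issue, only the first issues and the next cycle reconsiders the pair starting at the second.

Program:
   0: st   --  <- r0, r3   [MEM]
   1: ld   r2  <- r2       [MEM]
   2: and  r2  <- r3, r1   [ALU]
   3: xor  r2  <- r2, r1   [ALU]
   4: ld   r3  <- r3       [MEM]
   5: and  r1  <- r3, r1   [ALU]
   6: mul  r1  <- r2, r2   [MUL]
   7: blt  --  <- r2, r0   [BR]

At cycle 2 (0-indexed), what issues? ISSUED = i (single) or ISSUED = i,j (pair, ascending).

ISSUED = 2

0. st @i0  | no-port MEM/MEM
1. ld @i1  | WAW r2
2. and @i2  | RAW+WAW r2
3. xor/ld @i3+i4  | 2-wide
4. and @i5  | WAW r1
5. mul @i6  | no-port MUL/BR
6. blt @i7  | tail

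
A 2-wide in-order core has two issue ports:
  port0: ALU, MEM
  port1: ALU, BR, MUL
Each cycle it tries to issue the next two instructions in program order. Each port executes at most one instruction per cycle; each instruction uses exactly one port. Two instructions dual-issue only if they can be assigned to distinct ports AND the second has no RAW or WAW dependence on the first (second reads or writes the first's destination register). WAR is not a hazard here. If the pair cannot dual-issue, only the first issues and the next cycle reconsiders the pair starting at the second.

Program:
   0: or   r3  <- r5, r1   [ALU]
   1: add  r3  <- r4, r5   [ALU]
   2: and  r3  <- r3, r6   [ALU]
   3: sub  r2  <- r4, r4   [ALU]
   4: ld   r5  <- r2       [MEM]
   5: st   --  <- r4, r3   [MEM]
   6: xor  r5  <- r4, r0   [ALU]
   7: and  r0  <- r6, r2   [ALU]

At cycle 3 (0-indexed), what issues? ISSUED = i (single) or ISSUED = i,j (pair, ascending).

ISSUED = 4

c0: i0 or  WAW r3
c1: i1 add  RAW+WAW r3
c2: i2&i3 and/sub  pair
c3: i4 ld  no-port MEM/MEM
c4: i5&i6 st/xor  pair
c5: i7 and  tail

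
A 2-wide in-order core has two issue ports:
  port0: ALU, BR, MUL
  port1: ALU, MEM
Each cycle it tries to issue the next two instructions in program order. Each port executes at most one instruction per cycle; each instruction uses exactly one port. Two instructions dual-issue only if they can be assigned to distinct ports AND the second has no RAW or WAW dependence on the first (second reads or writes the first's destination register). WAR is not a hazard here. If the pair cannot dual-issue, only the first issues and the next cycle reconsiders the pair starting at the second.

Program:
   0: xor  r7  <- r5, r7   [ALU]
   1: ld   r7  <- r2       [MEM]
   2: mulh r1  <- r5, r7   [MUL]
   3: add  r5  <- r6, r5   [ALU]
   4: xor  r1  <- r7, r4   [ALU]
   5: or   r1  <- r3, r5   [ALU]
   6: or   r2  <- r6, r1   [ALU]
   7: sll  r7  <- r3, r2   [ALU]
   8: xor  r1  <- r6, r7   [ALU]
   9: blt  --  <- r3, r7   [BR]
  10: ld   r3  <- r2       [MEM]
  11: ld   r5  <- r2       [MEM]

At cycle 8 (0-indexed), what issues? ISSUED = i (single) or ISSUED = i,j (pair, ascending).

[0] i0  xor  -- WAW r7
[1] i1  ld  -- RAW r7
[2] i2/i3  mulh add  -- 2-wide
[3] i4  xor  -- WAW r1
[4] i5  or  -- RAW r1
[5] i6  or  -- RAW r2
[6] i7  sll  -- RAW r7
[7] i8/i9  xor blt  -- 2-wide
[8] i10  ld  -- no-port MEM/MEM
[9] i11  ld  -- tail

ISSUED = 10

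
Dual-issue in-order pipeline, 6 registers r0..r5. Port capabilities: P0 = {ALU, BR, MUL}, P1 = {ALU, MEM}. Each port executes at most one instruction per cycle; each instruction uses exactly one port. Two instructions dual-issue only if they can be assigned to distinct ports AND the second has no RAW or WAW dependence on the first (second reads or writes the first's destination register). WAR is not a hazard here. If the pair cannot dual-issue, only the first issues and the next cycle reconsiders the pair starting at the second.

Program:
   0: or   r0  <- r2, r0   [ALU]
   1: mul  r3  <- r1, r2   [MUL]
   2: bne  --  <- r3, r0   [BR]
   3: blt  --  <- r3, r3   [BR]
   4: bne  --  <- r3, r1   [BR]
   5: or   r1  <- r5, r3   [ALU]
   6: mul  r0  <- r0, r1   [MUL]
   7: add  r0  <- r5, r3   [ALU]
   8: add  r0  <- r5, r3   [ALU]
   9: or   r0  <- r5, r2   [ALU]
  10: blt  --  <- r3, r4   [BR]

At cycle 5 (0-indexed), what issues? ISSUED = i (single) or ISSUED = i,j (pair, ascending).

[0] i0&i1  or.ALU mul.MUL  -- dual
[1] i2  bne.BR  -- no-port BR/BR
[2] i3  blt.BR  -- no-port BR/BR
[3] i4&i5  bne.BR or.ALU  -- dual
[4] i6  mul.MUL  -- WAW r0
[5] i7  add.ALU  -- WAW r0
[6] i8  add.ALU  -- WAW r0
[7] i9&i10  or.ALU blt.BR  -- dual

ISSUED = 7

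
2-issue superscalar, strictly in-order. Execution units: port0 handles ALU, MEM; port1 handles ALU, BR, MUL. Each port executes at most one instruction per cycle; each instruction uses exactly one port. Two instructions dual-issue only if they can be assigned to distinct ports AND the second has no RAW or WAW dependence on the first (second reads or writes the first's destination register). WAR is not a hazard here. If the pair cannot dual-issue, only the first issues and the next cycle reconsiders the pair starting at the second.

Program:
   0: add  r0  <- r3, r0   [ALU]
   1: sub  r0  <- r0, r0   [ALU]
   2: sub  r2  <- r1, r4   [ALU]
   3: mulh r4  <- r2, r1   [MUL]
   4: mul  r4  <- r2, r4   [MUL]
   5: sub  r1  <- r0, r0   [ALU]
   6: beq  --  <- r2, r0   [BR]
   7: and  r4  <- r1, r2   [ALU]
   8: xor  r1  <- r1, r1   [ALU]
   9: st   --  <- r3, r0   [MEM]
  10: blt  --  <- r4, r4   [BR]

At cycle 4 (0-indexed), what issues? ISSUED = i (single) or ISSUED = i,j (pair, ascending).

t=0 i0:add ; RAW+WAW r0
t=1 i1,i2:sub sub ; pair
t=2 i3:mulh ; no-port MUL/MUL
t=3 i4,i5:mul sub ; pair
t=4 i6,i7:beq and ; pair
t=5 i8,i9:xor st ; pair
t=6 i10:blt ; tail

ISSUED = 6,7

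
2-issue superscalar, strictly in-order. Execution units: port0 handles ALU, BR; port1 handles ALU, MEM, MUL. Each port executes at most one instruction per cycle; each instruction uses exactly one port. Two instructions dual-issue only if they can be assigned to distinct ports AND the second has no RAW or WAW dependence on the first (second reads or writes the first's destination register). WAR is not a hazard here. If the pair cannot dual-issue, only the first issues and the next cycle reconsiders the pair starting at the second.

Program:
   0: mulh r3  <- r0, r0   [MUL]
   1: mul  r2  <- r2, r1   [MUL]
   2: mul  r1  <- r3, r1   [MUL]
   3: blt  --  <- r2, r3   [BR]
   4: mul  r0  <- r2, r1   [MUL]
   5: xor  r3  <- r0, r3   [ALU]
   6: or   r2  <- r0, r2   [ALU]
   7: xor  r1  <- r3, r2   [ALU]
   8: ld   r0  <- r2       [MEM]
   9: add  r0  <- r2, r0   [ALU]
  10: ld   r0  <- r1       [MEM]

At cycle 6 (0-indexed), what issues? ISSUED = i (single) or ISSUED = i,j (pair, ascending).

ISSUED = 9

t=0 i0:mulh.MUL ; no-port MUL/MUL
t=1 i1:mul.MUL ; no-port MUL/MUL
t=2 i2/i3:mul.MUL blt.BR ; 2-wide
t=3 i4:mul.MUL ; RAW r0
t=4 i5/i6:xor.ALU or.ALU ; 2-wide
t=5 i7/i8:xor.ALU ld.MEM ; 2-wide
t=6 i9:add.ALU ; WAW r0
t=7 i10:ld.MEM ; tail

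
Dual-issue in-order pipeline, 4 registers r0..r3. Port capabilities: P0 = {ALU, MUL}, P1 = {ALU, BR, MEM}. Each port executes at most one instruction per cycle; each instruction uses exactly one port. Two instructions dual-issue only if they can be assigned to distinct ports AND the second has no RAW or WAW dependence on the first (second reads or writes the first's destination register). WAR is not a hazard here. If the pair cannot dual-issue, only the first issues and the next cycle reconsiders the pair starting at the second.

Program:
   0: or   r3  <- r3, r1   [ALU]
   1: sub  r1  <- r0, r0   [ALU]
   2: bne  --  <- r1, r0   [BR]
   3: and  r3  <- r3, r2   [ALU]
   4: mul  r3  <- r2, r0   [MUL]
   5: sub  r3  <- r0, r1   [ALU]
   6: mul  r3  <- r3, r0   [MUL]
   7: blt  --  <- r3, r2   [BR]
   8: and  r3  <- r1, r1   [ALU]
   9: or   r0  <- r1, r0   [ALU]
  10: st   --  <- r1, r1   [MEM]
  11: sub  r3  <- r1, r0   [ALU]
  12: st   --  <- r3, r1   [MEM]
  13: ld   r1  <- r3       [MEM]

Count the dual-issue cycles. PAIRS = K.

0. or.ALU sub.ALU @i0+i1  | dual
1. bne.BR and.ALU @i2+i3  | dual
2. mul.MUL @i4  | WAW r3
3. sub.ALU @i5  | RAW+WAW r3
4. mul.MUL @i6  | RAW r3
5. blt.BR and.ALU @i7+i8  | dual
6. or.ALU st.MEM @i9+i10  | dual
7. sub.ALU @i11  | RAW r3
8. st.MEM @i12  | no-port MEM/MEM
9. ld.MEM @i13  | tail

PAIRS = 4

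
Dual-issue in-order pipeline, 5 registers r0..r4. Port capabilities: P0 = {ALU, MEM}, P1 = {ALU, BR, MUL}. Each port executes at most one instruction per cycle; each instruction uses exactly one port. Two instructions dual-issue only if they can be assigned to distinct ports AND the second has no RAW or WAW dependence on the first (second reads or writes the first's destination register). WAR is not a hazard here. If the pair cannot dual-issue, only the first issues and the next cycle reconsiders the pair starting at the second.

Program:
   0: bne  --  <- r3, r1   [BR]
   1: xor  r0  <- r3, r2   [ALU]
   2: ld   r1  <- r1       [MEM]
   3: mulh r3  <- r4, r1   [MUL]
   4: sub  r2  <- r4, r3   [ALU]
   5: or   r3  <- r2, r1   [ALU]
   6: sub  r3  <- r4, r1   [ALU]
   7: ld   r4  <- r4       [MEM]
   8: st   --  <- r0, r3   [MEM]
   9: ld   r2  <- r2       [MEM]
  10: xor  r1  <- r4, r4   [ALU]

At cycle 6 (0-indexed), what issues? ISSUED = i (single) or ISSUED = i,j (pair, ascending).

ISSUED = 8

t=0 i0/i1:bne;xor ; pair
t=1 i2:ld ; RAW r1
t=2 i3:mulh ; RAW r3
t=3 i4:sub ; RAW r2
t=4 i5:or ; WAW r3
t=5 i6/i7:sub;ld ; pair
t=6 i8:st ; no-port MEM/MEM
t=7 i9/i10:ld;xor ; pair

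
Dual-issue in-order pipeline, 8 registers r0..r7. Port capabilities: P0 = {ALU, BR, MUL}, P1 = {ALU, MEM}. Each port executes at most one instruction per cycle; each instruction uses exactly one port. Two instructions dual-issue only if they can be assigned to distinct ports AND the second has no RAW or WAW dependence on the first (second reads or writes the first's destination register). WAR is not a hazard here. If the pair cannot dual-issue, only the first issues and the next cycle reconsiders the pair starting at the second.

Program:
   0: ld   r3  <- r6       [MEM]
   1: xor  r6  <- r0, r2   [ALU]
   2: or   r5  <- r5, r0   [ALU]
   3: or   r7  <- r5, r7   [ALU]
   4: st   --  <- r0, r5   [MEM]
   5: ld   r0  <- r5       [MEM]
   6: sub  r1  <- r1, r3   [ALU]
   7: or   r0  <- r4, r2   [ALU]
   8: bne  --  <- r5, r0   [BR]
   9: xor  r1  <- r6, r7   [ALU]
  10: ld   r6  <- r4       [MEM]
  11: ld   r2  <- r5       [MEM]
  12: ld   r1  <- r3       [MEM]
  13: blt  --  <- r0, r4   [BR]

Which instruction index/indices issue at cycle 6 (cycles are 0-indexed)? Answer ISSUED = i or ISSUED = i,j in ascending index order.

ISSUED = 10

t=0 i0&i1:ld+xor ; 2-wide
t=1 i2:or ; RAW r5
t=2 i3&i4:or+st ; 2-wide
t=3 i5&i6:ld+sub ; 2-wide
t=4 i7:or ; RAW r0
t=5 i8&i9:bne+xor ; 2-wide
t=6 i10:ld ; no-port MEM/MEM
t=7 i11:ld ; no-port MEM/MEM
t=8 i12&i13:ld+blt ; 2-wide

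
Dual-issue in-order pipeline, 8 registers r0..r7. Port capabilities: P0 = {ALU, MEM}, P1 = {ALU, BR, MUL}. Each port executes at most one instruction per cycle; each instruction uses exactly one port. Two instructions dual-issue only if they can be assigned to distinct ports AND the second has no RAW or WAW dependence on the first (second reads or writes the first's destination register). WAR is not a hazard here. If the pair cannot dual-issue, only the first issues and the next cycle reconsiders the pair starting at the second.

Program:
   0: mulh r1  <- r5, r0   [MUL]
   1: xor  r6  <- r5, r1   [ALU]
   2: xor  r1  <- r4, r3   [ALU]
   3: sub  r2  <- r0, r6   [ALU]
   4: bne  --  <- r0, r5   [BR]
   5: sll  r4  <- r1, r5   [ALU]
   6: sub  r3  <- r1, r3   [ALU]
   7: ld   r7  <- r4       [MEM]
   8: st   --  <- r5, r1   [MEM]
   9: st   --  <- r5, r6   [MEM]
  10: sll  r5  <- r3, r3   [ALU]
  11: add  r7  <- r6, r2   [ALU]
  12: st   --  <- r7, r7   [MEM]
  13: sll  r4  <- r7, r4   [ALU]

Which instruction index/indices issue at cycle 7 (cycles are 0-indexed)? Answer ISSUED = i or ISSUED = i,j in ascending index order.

ISSUED = 11

c0: i0 mulh.MUL  RAW r1
c1: i1,i2 xor.ALU;xor.ALU  pair
c2: i3,i4 sub.ALU;bne.BR  pair
c3: i5,i6 sll.ALU;sub.ALU  pair
c4: i7 ld.MEM  no-port MEM/MEM
c5: i8 st.MEM  no-port MEM/MEM
c6: i9,i10 st.MEM;sll.ALU  pair
c7: i11 add.ALU  RAW r7
c8: i12,i13 st.MEM;sll.ALU  pair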